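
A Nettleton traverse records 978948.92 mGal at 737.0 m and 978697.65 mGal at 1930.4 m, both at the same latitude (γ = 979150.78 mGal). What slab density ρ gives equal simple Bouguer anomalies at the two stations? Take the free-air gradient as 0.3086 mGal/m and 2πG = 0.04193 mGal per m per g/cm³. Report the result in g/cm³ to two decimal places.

Δg_obs = 978697.65 − 978948.92 = -251.27 mGal over Δh = 1930.4 − 737.0 = 1193.4 m
Equal Bouguer anomalies ⇒ Δg_obs + (0.3086 − 0.04193ρ)·Δh = 0
0.3086 − 0.04193ρ = −Δg_obs/Δh = 0.21055
ρ = (0.3086 − 0.21055) / 0.04193 = 2.34 g/cm³

2.34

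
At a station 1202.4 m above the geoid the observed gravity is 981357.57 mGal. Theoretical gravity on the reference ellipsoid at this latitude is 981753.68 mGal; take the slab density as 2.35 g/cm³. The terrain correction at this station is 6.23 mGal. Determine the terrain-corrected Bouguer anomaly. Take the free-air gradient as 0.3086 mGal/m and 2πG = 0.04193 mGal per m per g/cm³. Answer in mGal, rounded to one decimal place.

Free-air correction = 0.3086 × 1202.4 = 371.06 mGal
Free-air anomaly = 981357.57 − 981753.68 + (371.06) = -25.05 mGal
Bouguer slab correction = 0.04193 × 2.35 × 1202.4 = 118.48 mGal
Simple Bouguer anomaly = -25.05 − (118.48) = -143.53 mGal
Complete Bouguer anomaly = -143.53 + 6.23 = -137.30 mGal

-137.3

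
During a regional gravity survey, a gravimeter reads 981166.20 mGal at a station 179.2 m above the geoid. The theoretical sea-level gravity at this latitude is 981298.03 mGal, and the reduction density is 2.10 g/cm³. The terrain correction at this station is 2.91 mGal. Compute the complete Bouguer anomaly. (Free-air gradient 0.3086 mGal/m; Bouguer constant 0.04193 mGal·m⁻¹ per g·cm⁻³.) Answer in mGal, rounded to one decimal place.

-89.4

Free-air correction = 0.3086 × 179.2 = 55.30 mGal
Free-air anomaly = 981166.20 − 981298.03 + (55.30) = -76.53 mGal
Bouguer slab correction = 0.04193 × 2.10 × 179.2 = 15.78 mGal
Simple Bouguer anomaly = -76.53 − (15.78) = -92.31 mGal
Complete Bouguer anomaly = -92.31 + 2.91 = -89.40 mGal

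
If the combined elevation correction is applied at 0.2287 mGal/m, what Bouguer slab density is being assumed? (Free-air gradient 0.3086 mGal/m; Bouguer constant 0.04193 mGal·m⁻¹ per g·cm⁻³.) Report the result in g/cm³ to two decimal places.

1.91

0.2287 = 0.3086 − 0.04193 × ρ
ρ = (0.3086 − 0.2287) / 0.04193 = 1.91 g/cm³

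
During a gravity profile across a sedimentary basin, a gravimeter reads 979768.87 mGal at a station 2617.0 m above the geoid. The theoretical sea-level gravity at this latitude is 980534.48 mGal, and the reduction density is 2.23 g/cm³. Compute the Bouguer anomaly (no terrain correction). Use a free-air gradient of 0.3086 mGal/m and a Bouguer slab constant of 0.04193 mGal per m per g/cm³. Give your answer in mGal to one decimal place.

Free-air correction = 0.3086 × 2617.0 = 807.61 mGal
Free-air anomaly = 979768.87 − 980534.48 + (807.61) = 42.00 mGal
Bouguer slab correction = 0.04193 × 2.23 × 2617.0 = 244.70 mGal
Simple Bouguer anomaly = 42.00 − (244.70) = -202.70 mGal

-202.7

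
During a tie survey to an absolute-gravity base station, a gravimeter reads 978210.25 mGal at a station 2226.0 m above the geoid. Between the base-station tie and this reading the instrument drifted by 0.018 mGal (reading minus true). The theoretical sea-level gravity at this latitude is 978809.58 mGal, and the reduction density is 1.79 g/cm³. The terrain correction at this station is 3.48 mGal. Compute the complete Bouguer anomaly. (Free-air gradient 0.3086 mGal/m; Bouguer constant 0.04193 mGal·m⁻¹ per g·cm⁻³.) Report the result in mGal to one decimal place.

-76.0

Drift-corrected reading = 978210.25 − (0.018) = 978210.232 mGal
Free-air correction = 0.3086 × 2226.0 = 686.94 mGal
Free-air anomaly = 978210.232 − 978809.58 + (686.94) = 87.592 mGal
Bouguer slab correction = 0.04193 × 1.79 × 2226.0 = 167.07 mGal
Simple Bouguer anomaly = 87.592 − (167.07) = -79.478 mGal
Complete Bouguer anomaly = -79.478 + 3.48 = -75.998 mGal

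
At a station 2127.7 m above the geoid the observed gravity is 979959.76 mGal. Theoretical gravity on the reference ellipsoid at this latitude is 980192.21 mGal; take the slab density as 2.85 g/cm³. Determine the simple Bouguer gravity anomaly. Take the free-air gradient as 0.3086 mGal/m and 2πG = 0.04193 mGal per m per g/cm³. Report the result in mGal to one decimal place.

169.9

Free-air correction = 0.3086 × 2127.7 = 656.61 mGal
Free-air anomaly = 979959.76 − 980192.21 + (656.61) = 424.16 mGal
Bouguer slab correction = 0.04193 × 2.85 × 2127.7 = 254.26 mGal
Simple Bouguer anomaly = 424.16 − (254.26) = 169.90 mGal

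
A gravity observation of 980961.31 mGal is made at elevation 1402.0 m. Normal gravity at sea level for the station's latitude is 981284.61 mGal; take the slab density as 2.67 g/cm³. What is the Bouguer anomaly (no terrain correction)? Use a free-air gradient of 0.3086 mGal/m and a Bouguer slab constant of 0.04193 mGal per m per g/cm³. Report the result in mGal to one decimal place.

Free-air correction = 0.3086 × 1402.0 = 432.66 mGal
Free-air anomaly = 980961.31 − 981284.61 + (432.66) = 109.36 mGal
Bouguer slab correction = 0.04193 × 2.67 × 1402.0 = 156.96 mGal
Simple Bouguer anomaly = 109.36 − (156.96) = -47.60 mGal

-47.6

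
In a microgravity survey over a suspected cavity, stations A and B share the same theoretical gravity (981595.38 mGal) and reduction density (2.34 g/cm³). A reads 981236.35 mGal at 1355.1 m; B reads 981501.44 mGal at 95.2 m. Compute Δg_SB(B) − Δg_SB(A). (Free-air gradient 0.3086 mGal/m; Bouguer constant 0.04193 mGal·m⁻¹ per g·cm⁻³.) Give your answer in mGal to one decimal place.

Δg_SB(A) = 981236.35 − 981595.38 + 0.3086×1355.1 − 0.04193×2.34×1355.1 = -73.80 mGal
Δg_SB(B) = 981501.44 − 981595.38 + 0.3086×95.2 − 0.04193×2.34×95.2 = -73.90 mGal
Difference = -73.90 − (-73.80) = -0.10 mGal

-0.1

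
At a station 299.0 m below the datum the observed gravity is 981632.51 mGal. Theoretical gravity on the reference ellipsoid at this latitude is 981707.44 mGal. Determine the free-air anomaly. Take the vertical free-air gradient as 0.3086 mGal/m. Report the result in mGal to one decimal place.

Free-air correction = 0.3086 × -299.0 = -92.27 mGal
Free-air anomaly = 981632.51 − 981707.44 + (-92.27) = -167.20 mGal

-167.2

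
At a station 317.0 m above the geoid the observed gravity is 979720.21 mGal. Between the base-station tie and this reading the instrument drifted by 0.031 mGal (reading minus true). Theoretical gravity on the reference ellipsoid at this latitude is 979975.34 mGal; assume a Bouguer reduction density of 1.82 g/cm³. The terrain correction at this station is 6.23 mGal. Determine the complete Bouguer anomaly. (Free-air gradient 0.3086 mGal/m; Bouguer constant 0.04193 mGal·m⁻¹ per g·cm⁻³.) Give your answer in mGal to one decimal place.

Drift-corrected reading = 979720.21 − (0.031) = 979720.179 mGal
Free-air correction = 0.3086 × 317.0 = 97.83 mGal
Free-air anomaly = 979720.179 − 979975.34 + (97.83) = -157.331 mGal
Bouguer slab correction = 0.04193 × 1.82 × 317.0 = 24.19 mGal
Simple Bouguer anomaly = -157.331 − (24.19) = -181.521 mGal
Complete Bouguer anomaly = -181.521 + 6.23 = -175.291 mGal

-175.3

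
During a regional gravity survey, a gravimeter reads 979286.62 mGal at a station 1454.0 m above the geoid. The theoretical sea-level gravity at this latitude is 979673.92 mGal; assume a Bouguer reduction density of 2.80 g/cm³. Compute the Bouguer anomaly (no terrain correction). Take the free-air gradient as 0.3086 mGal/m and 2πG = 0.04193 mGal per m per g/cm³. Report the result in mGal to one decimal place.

Free-air correction = 0.3086 × 1454.0 = 448.70 mGal
Free-air anomaly = 979286.62 − 979673.92 + (448.70) = 61.40 mGal
Bouguer slab correction = 0.04193 × 2.80 × 1454.0 = 170.71 mGal
Simple Bouguer anomaly = 61.40 − (170.71) = -109.31 mGal

-109.3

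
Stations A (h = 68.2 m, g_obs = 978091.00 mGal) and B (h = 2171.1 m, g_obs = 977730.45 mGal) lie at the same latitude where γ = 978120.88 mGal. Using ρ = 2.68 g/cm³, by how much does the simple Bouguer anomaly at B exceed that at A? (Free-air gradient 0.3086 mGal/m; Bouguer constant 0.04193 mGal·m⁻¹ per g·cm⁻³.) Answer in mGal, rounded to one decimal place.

52.1

Δg_SB(A) = 978091.00 − 978120.88 + 0.3086×68.2 − 0.04193×2.68×68.2 = -16.50 mGal
Δg_SB(B) = 977730.45 − 978120.88 + 0.3086×2171.1 − 0.04193×2.68×2171.1 = 35.60 mGal
Difference = 35.60 − (-16.50) = 52.10 mGal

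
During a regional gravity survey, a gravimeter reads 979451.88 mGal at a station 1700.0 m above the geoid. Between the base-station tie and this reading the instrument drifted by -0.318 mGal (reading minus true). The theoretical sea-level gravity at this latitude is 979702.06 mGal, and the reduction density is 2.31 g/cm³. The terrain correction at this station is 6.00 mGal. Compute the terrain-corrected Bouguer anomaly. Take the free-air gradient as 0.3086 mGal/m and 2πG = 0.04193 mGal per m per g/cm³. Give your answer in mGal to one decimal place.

Drift-corrected reading = 979451.88 − (-0.318) = 979452.198 mGal
Free-air correction = 0.3086 × 1700.0 = 524.62 mGal
Free-air anomaly = 979452.198 − 979702.06 + (524.62) = 274.758 mGal
Bouguer slab correction = 0.04193 × 2.31 × 1700.0 = 164.66 mGal
Simple Bouguer anomaly = 274.758 − (164.66) = 110.098 mGal
Complete Bouguer anomaly = 110.098 + 6.00 = 116.098 mGal

116.1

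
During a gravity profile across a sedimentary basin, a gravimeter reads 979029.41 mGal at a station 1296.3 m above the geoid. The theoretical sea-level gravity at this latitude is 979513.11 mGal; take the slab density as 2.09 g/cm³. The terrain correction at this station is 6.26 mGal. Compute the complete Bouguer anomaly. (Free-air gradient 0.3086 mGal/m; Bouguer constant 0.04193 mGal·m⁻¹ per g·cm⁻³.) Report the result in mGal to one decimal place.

Free-air correction = 0.3086 × 1296.3 = 400.04 mGal
Free-air anomaly = 979029.41 − 979513.11 + (400.04) = -83.66 mGal
Bouguer slab correction = 0.04193 × 2.09 × 1296.3 = 113.60 mGal
Simple Bouguer anomaly = -83.66 − (113.60) = -197.26 mGal
Complete Bouguer anomaly = -197.26 + 6.26 = -191.00 mGal

-191.0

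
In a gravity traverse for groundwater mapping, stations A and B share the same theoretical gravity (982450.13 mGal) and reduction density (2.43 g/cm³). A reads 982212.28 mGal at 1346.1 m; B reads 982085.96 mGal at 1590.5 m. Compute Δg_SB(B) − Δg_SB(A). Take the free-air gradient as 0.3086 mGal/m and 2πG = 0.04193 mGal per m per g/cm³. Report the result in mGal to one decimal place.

Δg_SB(A) = 982212.28 − 982450.13 + 0.3086×1346.1 − 0.04193×2.43×1346.1 = 40.40 mGal
Δg_SB(B) = 982085.96 − 982450.13 + 0.3086×1590.5 − 0.04193×2.43×1590.5 = -35.40 mGal
Difference = -35.40 − (40.40) = -75.80 mGal

-75.8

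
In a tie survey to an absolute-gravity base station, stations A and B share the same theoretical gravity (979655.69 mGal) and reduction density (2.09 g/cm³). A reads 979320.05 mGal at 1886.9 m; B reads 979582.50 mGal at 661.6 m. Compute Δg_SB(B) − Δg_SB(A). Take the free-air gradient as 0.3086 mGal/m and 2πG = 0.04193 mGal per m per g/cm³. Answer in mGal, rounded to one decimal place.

Δg_SB(A) = 979320.05 − 979655.69 + 0.3086×1886.9 − 0.04193×2.09×1886.9 = 81.30 mGal
Δg_SB(B) = 979582.50 − 979655.69 + 0.3086×661.6 − 0.04193×2.09×661.6 = 73.00 mGal
Difference = 73.00 − (81.30) = -8.30 mGal

-8.3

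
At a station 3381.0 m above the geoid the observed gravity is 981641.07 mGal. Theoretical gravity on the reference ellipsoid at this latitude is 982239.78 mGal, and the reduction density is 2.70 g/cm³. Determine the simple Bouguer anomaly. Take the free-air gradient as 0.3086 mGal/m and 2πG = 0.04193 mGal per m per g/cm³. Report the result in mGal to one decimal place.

61.9

Free-air correction = 0.3086 × 3381.0 = 1043.38 mGal
Free-air anomaly = 981641.07 − 982239.78 + (1043.38) = 444.67 mGal
Bouguer slab correction = 0.04193 × 2.70 × 3381.0 = 382.77 mGal
Simple Bouguer anomaly = 444.67 − (382.77) = 61.90 mGal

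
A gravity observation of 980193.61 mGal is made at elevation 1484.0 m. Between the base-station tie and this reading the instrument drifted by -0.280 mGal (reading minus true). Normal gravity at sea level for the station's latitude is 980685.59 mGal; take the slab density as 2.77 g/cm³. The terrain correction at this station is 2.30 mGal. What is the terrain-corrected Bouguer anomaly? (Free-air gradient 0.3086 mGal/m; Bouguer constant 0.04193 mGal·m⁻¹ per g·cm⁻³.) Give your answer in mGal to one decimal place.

-203.8

Drift-corrected reading = 980193.61 − (-0.280) = 980193.890 mGal
Free-air correction = 0.3086 × 1484.0 = 457.96 mGal
Free-air anomaly = 980193.890 − 980685.59 + (457.96) = -33.740 mGal
Bouguer slab correction = 0.04193 × 2.77 × 1484.0 = 172.36 mGal
Simple Bouguer anomaly = -33.740 − (172.36) = -206.100 mGal
Complete Bouguer anomaly = -206.100 + 2.30 = -203.800 mGal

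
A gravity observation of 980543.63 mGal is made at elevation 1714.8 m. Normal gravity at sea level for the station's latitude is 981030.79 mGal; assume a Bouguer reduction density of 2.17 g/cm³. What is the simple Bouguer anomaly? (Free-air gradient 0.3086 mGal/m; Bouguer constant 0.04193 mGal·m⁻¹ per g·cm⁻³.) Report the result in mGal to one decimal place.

-114.0

Free-air correction = 0.3086 × 1714.8 = 529.19 mGal
Free-air anomaly = 980543.63 − 981030.79 + (529.19) = 42.03 mGal
Bouguer slab correction = 0.04193 × 2.17 × 1714.8 = 156.03 mGal
Simple Bouguer anomaly = 42.03 − (156.03) = -114.00 mGal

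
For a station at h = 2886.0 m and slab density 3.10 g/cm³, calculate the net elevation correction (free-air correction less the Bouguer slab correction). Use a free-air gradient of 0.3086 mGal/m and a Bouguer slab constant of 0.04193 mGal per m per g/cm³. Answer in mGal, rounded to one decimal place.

515.5

Combined gradient = 0.3086 − 0.04193 × 3.10 = 0.1786170 mGal/m
Combined elevation correction = 0.1786170 × 2886.0 = 515.5 mGal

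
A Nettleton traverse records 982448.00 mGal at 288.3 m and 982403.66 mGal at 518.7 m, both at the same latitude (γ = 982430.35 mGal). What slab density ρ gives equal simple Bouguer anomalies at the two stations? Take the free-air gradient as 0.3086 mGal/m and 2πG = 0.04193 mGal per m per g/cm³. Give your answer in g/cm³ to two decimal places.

2.77

Δg_obs = 982403.66 − 982448.00 = -44.34 mGal over Δh = 518.7 − 288.3 = 230.4 m
Equal Bouguer anomalies ⇒ Δg_obs + (0.3086 − 0.04193ρ)·Δh = 0
0.3086 − 0.04193ρ = −Δg_obs/Δh = 0.19245
ρ = (0.3086 − 0.19245) / 0.04193 = 2.77 g/cm³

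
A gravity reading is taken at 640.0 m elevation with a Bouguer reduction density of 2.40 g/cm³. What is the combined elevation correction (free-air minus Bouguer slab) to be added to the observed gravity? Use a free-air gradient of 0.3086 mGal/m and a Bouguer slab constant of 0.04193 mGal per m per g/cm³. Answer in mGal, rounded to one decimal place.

133.1

Combined gradient = 0.3086 − 0.04193 × 2.40 = 0.2079680 mGal/m
Combined elevation correction = 0.2079680 × 640.0 = 133.1 mGal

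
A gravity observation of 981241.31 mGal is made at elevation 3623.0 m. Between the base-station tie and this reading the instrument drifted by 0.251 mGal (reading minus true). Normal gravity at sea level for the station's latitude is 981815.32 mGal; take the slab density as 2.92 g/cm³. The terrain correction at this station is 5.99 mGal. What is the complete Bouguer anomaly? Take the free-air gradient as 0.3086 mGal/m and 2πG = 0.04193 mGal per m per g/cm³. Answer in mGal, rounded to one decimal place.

Drift-corrected reading = 981241.31 − (0.251) = 981241.059 mGal
Free-air correction = 0.3086 × 3623.0 = 1118.06 mGal
Free-air anomaly = 981241.059 − 981815.32 + (1118.06) = 543.799 mGal
Bouguer slab correction = 0.04193 × 2.92 × 3623.0 = 443.58 mGal
Simple Bouguer anomaly = 543.799 − (443.58) = 100.219 mGal
Complete Bouguer anomaly = 100.219 + 5.99 = 106.209 mGal

106.2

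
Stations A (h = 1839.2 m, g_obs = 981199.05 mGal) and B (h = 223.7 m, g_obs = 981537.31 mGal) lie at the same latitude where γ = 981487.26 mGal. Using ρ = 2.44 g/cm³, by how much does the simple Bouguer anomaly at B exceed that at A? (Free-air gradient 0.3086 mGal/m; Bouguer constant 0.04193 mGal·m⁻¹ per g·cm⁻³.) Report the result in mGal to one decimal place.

Δg_SB(A) = 981199.05 − 981487.26 + 0.3086×1839.2 − 0.04193×2.44×1839.2 = 91.20 mGal
Δg_SB(B) = 981537.31 − 981487.26 + 0.3086×223.7 − 0.04193×2.44×223.7 = 96.20 mGal
Difference = 96.20 − (91.20) = 5.00 mGal

5.0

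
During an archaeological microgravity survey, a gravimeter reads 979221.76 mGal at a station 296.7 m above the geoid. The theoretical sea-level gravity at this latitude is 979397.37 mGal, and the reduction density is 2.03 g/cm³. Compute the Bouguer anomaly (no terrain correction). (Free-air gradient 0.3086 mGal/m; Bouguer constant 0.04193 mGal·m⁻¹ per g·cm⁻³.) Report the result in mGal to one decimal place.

-109.3

Free-air correction = 0.3086 × 296.7 = 91.56 mGal
Free-air anomaly = 979221.76 − 979397.37 + (91.56) = -84.05 mGal
Bouguer slab correction = 0.04193 × 2.03 × 296.7 = 25.25 mGal
Simple Bouguer anomaly = -84.05 − (25.25) = -109.30 mGal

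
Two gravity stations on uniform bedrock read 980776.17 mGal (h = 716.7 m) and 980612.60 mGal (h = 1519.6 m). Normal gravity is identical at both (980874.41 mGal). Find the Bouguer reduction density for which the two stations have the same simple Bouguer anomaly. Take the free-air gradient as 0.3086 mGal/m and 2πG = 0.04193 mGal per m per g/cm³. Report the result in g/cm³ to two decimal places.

2.50

Δg_obs = 980612.60 − 980776.17 = -163.57 mGal over Δh = 1519.6 − 716.7 = 802.9 m
Equal Bouguer anomalies ⇒ Δg_obs + (0.3086 − 0.04193ρ)·Δh = 0
0.3086 − 0.04193ρ = −Δg_obs/Δh = 0.20372
ρ = (0.3086 − 0.20372) / 0.04193 = 2.50 g/cm³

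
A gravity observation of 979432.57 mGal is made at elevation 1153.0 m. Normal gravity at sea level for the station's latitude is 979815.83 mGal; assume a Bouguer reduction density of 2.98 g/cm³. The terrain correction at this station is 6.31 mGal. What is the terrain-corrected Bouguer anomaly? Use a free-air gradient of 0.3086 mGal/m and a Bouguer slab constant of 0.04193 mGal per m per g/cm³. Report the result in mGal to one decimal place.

Free-air correction = 0.3086 × 1153.0 = 355.82 mGal
Free-air anomaly = 979432.57 − 979815.83 + (355.82) = -27.44 mGal
Bouguer slab correction = 0.04193 × 2.98 × 1153.0 = 144.07 mGal
Simple Bouguer anomaly = -27.44 − (144.07) = -171.51 mGal
Complete Bouguer anomaly = -171.51 + 6.31 = -165.20 mGal

-165.2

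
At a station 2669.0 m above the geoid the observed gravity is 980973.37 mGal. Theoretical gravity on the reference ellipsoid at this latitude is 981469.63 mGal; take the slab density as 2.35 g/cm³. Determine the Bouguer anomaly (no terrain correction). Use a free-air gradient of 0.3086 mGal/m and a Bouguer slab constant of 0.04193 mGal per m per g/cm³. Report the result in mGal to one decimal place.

64.4

Free-air correction = 0.3086 × 2669.0 = 823.65 mGal
Free-air anomaly = 980973.37 − 981469.63 + (823.65) = 327.39 mGal
Bouguer slab correction = 0.04193 × 2.35 × 2669.0 = 262.99 mGal
Simple Bouguer anomaly = 327.39 − (262.99) = 64.40 mGal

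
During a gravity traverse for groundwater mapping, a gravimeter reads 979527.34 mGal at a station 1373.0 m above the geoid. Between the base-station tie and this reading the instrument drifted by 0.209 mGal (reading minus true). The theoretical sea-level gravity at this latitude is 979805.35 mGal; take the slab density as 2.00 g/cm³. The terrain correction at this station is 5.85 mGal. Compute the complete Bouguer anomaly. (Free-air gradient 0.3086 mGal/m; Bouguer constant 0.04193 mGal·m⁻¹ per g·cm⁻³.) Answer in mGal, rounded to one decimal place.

36.2

Drift-corrected reading = 979527.34 − (0.209) = 979527.131 mGal
Free-air correction = 0.3086 × 1373.0 = 423.71 mGal
Free-air anomaly = 979527.131 − 979805.35 + (423.71) = 145.491 mGal
Bouguer slab correction = 0.04193 × 2.00 × 1373.0 = 115.14 mGal
Simple Bouguer anomaly = 145.491 − (115.14) = 30.351 mGal
Complete Bouguer anomaly = 30.351 + 5.85 = 36.201 mGal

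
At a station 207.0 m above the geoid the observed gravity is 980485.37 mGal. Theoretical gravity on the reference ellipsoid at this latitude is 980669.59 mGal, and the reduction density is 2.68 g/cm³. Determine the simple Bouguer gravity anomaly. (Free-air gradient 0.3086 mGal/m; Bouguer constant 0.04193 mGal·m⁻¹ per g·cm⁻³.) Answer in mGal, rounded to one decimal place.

Free-air correction = 0.3086 × 207.0 = 63.88 mGal
Free-air anomaly = 980485.37 − 980669.59 + (63.88) = -120.34 mGal
Bouguer slab correction = 0.04193 × 2.68 × 207.0 = 23.26 mGal
Simple Bouguer anomaly = -120.34 − (23.26) = -143.60 mGal

-143.6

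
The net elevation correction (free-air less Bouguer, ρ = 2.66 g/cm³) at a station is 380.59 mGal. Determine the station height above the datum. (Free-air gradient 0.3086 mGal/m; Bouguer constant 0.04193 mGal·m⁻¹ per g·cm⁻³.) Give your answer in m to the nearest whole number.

Combined gradient = 0.3086 − 0.04193 × 2.66 = 0.1970662 mGal/m
h = 380.59 / 0.1970662 = 1931.28 m

1931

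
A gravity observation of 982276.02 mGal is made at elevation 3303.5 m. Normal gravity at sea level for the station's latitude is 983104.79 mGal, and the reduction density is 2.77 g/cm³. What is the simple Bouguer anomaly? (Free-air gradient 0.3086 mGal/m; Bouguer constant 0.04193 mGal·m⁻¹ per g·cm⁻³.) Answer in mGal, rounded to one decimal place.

-193.0

Free-air correction = 0.3086 × 3303.5 = 1019.46 mGal
Free-air anomaly = 982276.02 − 983104.79 + (1019.46) = 190.69 mGal
Bouguer slab correction = 0.04193 × 2.77 × 3303.5 = 383.69 mGal
Simple Bouguer anomaly = 190.69 − (383.69) = -193.00 mGal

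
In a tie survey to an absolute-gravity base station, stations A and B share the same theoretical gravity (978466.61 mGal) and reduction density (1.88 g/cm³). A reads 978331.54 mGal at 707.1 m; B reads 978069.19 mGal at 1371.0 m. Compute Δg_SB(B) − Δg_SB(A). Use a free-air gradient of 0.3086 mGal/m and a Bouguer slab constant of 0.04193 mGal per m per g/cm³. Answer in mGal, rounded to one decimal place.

Δg_SB(A) = 978331.54 − 978466.61 + 0.3086×707.1 − 0.04193×1.88×707.1 = 27.40 mGal
Δg_SB(B) = 978069.19 − 978466.61 + 0.3086×1371.0 − 0.04193×1.88×1371.0 = -82.40 mGal
Difference = -82.40 − (27.40) = -109.80 mGal

-109.8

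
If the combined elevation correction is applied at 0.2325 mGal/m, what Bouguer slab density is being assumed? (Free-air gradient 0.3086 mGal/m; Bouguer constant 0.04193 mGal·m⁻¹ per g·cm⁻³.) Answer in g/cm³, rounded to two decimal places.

1.81

0.2325 = 0.3086 − 0.04193 × ρ
ρ = (0.3086 − 0.2325) / 0.04193 = 1.81 g/cm³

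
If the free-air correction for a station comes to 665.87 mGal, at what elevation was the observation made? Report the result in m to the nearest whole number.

h = 665.87 / 0.3086 = 2157.71 m

2158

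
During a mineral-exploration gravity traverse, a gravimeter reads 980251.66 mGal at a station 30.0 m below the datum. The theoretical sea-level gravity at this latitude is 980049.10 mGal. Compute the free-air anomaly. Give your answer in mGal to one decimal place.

Free-air correction = 0.3086 × -30.0 = -9.26 mGal
Free-air anomaly = 980251.66 − 980049.10 + (-9.26) = 193.30 mGal

193.3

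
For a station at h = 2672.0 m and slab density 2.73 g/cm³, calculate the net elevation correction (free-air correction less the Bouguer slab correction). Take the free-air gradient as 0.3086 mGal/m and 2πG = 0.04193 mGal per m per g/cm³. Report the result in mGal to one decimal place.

518.7

Combined gradient = 0.3086 − 0.04193 × 2.73 = 0.1941311 mGal/m
Combined elevation correction = 0.1941311 × 2672.0 = 518.7 mGal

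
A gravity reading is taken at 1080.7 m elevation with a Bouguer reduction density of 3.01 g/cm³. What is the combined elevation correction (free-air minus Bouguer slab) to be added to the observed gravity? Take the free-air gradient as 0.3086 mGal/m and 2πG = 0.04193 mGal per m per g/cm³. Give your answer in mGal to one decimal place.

197.1

Combined gradient = 0.3086 − 0.04193 × 3.01 = 0.1823907 mGal/m
Combined elevation correction = 0.1823907 × 1080.7 = 197.1 mGal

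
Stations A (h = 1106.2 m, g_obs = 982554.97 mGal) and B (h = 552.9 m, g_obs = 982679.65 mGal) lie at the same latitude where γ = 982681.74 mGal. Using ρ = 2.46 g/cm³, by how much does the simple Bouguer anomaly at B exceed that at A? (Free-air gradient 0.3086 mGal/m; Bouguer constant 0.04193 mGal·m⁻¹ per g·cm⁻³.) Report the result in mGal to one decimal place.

11.0

Δg_SB(A) = 982554.97 − 982681.74 + 0.3086×1106.2 − 0.04193×2.46×1106.2 = 100.50 mGal
Δg_SB(B) = 982679.65 − 982681.74 + 0.3086×552.9 − 0.04193×2.46×552.9 = 111.50 mGal
Difference = 111.50 − (100.50) = 11.00 mGal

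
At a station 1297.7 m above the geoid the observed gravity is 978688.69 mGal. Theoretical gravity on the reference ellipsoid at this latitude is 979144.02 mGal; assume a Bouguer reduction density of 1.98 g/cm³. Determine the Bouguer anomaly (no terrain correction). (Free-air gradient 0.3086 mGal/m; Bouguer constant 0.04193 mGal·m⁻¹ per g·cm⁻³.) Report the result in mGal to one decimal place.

-162.6

Free-air correction = 0.3086 × 1297.7 = 400.47 mGal
Free-air anomaly = 978688.69 − 979144.02 + (400.47) = -54.86 mGal
Bouguer slab correction = 0.04193 × 1.98 × 1297.7 = 107.74 mGal
Simple Bouguer anomaly = -54.86 − (107.74) = -162.60 mGal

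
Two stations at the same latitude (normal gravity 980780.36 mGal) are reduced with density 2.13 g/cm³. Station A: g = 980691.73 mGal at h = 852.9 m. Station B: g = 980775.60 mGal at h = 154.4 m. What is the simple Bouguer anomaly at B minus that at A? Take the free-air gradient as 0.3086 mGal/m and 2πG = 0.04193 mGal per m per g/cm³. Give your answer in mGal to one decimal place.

-69.3

Δg_SB(A) = 980691.73 − 980780.36 + 0.3086×852.9 − 0.04193×2.13×852.9 = 98.40 mGal
Δg_SB(B) = 980775.60 − 980780.36 + 0.3086×154.4 − 0.04193×2.13×154.4 = 29.10 mGal
Difference = 29.10 − (98.40) = -69.30 mGal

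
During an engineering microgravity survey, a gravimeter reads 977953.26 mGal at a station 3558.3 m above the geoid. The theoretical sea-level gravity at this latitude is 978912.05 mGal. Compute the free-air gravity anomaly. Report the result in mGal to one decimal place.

139.3

Free-air correction = 0.3086 × 3558.3 = 1098.09 mGal
Free-air anomaly = 977953.26 − 978912.05 + (1098.09) = 139.30 mGal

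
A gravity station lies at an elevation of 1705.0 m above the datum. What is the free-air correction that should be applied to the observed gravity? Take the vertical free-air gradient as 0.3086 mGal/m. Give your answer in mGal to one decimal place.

Free-air correction = 0.3086 × 1705.0 = 526.2 mGal

526.2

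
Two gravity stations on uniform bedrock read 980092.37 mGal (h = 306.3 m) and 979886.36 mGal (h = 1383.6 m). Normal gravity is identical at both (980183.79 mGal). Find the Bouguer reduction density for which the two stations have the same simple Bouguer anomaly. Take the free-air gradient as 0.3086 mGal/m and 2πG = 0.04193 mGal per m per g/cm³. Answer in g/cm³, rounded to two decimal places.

2.80

Δg_obs = 979886.36 − 980092.37 = -206.01 mGal over Δh = 1383.6 − 306.3 = 1077.3 m
Equal Bouguer anomalies ⇒ Δg_obs + (0.3086 − 0.04193ρ)·Δh = 0
0.3086 − 0.04193ρ = −Δg_obs/Δh = 0.19123
ρ = (0.3086 − 0.19123) / 0.04193 = 2.80 g/cm³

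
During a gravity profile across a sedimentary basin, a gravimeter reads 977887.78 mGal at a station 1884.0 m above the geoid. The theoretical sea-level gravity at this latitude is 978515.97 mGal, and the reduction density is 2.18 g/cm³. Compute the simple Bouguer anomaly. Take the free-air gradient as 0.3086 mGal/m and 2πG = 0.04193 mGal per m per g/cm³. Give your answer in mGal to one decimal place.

Free-air correction = 0.3086 × 1884.0 = 581.40 mGal
Free-air anomaly = 977887.78 − 978515.97 + (581.40) = -46.79 mGal
Bouguer slab correction = 0.04193 × 2.18 × 1884.0 = 172.21 mGal
Simple Bouguer anomaly = -46.79 − (172.21) = -219.00 mGal

-219.0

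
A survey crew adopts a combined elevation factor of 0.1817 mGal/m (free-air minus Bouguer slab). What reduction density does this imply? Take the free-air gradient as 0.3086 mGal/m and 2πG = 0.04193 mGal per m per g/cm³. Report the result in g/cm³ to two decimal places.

3.03

0.1817 = 0.3086 − 0.04193 × ρ
ρ = (0.3086 − 0.1817) / 0.04193 = 3.03 g/cm³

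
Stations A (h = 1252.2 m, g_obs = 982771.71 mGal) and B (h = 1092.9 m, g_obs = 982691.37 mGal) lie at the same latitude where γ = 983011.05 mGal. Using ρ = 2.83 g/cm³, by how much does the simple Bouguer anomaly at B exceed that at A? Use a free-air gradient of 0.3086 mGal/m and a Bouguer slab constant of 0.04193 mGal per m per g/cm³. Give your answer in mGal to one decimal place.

-110.6

Δg_SB(A) = 982771.71 − 983011.05 + 0.3086×1252.2 − 0.04193×2.83×1252.2 = -1.50 mGal
Δg_SB(B) = 982691.37 − 983011.05 + 0.3086×1092.9 − 0.04193×2.83×1092.9 = -112.10 mGal
Difference = -112.10 − (-1.50) = -110.60 mGal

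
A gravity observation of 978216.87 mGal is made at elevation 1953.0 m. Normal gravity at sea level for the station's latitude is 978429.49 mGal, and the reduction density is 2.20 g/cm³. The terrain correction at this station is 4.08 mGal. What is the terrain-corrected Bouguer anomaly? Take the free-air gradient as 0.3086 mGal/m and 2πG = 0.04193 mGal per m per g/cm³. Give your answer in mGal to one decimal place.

Free-air correction = 0.3086 × 1953.0 = 602.70 mGal
Free-air anomaly = 978216.87 − 978429.49 + (602.70) = 390.08 mGal
Bouguer slab correction = 0.04193 × 2.20 × 1953.0 = 180.16 mGal
Simple Bouguer anomaly = 390.08 − (180.16) = 209.92 mGal
Complete Bouguer anomaly = 209.92 + 4.08 = 214.00 mGal

214.0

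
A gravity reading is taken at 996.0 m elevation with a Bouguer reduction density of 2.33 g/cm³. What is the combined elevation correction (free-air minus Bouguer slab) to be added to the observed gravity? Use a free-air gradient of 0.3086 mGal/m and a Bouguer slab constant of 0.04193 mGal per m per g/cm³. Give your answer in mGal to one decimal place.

Combined gradient = 0.3086 − 0.04193 × 2.33 = 0.2109031 mGal/m
Combined elevation correction = 0.2109031 × 996.0 = 210.1 mGal

210.1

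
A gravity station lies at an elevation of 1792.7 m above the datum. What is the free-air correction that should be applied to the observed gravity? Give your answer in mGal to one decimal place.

Free-air correction = 0.3086 × 1792.7 = 553.2 mGal

553.2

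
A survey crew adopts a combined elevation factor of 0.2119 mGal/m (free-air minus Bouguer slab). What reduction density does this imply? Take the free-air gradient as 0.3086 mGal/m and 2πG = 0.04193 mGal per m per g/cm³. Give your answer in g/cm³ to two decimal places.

0.2119 = 0.3086 − 0.04193 × ρ
ρ = (0.3086 − 0.2119) / 0.04193 = 2.31 g/cm³

2.31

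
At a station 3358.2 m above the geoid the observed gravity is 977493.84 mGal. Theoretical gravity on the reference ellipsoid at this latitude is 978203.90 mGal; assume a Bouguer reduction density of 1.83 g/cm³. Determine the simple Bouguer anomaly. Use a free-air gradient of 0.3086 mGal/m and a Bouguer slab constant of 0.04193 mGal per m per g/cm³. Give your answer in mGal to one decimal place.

68.6

Free-air correction = 0.3086 × 3358.2 = 1036.34 mGal
Free-air anomaly = 977493.84 − 978203.90 + (1036.34) = 326.28 mGal
Bouguer slab correction = 0.04193 × 1.83 × 3358.2 = 257.68 mGal
Simple Bouguer anomaly = 326.28 − (257.68) = 68.60 mGal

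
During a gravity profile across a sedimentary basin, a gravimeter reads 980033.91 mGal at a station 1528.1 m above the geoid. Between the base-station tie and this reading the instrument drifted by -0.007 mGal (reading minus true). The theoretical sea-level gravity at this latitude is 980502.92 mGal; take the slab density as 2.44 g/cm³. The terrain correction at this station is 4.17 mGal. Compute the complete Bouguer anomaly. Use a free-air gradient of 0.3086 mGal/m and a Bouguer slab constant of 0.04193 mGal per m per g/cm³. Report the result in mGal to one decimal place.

-149.6

Drift-corrected reading = 980033.91 − (-0.007) = 980033.917 mGal
Free-air correction = 0.3086 × 1528.1 = 471.57 mGal
Free-air anomaly = 980033.917 − 980502.92 + (471.57) = 2.567 mGal
Bouguer slab correction = 0.04193 × 2.44 × 1528.1 = 156.34 mGal
Simple Bouguer anomaly = 2.567 − (156.34) = -153.773 mGal
Complete Bouguer anomaly = -153.773 + 4.17 = -149.603 mGal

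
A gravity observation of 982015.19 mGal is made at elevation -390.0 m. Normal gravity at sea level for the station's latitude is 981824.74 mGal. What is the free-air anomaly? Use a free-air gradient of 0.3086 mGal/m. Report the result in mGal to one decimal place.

70.1

Free-air correction = 0.3086 × -390.0 = -120.35 mGal
Free-air anomaly = 982015.19 − 981824.74 + (-120.35) = 70.10 mGal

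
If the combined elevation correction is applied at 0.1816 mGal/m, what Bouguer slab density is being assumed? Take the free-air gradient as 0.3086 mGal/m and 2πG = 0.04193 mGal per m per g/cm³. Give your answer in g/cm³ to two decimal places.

3.03

0.1816 = 0.3086 − 0.04193 × ρ
ρ = (0.3086 − 0.1816) / 0.04193 = 3.03 g/cm³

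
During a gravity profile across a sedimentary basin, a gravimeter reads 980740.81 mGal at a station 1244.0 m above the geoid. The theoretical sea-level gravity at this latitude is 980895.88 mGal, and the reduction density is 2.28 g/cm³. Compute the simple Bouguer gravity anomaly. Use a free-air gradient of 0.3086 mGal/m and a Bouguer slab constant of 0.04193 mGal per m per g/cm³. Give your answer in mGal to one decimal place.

Free-air correction = 0.3086 × 1244.0 = 383.90 mGal
Free-air anomaly = 980740.81 − 980895.88 + (383.90) = 228.83 mGal
Bouguer slab correction = 0.04193 × 2.28 × 1244.0 = 118.93 mGal
Simple Bouguer anomaly = 228.83 − (118.93) = 109.90 mGal

109.9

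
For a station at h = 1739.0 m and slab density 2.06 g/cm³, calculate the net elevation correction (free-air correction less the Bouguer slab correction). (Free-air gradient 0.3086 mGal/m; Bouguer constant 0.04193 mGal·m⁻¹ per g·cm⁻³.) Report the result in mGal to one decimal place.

386.4

Combined gradient = 0.3086 − 0.04193 × 2.06 = 0.2222242 mGal/m
Combined elevation correction = 0.2222242 × 1739.0 = 386.4 mGal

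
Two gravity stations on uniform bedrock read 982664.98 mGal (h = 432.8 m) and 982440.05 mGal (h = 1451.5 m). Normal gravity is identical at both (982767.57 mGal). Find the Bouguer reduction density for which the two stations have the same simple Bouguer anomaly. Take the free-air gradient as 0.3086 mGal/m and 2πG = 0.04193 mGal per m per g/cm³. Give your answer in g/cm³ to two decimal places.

Δg_obs = 982440.05 − 982664.98 = -224.93 mGal over Δh = 1451.5 − 432.8 = 1018.7 m
Equal Bouguer anomalies ⇒ Δg_obs + (0.3086 − 0.04193ρ)·Δh = 0
0.3086 − 0.04193ρ = −Δg_obs/Δh = 0.22080
ρ = (0.3086 − 0.22080) / 0.04193 = 2.09 g/cm³

2.09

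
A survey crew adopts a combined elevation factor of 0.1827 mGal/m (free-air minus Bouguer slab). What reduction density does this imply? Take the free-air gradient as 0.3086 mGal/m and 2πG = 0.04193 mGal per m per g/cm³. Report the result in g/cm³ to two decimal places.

0.1827 = 0.3086 − 0.04193 × ρ
ρ = (0.3086 − 0.1827) / 0.04193 = 3.00 g/cm³

3.00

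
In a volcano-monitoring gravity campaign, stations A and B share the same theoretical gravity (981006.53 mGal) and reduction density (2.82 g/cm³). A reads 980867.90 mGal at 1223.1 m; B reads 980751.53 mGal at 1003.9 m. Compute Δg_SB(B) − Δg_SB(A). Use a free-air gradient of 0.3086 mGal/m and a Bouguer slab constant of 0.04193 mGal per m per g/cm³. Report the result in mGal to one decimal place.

-158.1

Δg_SB(A) = 980867.90 − 981006.53 + 0.3086×1223.1 − 0.04193×2.82×1223.1 = 94.20 mGal
Δg_SB(B) = 980751.53 − 981006.53 + 0.3086×1003.9 − 0.04193×2.82×1003.9 = -63.90 mGal
Difference = -63.90 − (94.20) = -158.10 mGal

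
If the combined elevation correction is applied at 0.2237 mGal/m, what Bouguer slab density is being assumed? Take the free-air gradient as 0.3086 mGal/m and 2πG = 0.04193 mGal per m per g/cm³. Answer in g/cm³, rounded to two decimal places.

2.02

0.2237 = 0.3086 − 0.04193 × ρ
ρ = (0.3086 − 0.2237) / 0.04193 = 2.02 g/cm³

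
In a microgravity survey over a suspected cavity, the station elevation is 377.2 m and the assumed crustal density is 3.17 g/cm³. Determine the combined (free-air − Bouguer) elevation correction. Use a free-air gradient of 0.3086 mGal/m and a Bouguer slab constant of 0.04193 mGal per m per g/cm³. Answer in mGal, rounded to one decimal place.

Combined gradient = 0.3086 − 0.04193 × 3.17 = 0.1756819 mGal/m
Combined elevation correction = 0.1756819 × 377.2 = 66.3 mGal

66.3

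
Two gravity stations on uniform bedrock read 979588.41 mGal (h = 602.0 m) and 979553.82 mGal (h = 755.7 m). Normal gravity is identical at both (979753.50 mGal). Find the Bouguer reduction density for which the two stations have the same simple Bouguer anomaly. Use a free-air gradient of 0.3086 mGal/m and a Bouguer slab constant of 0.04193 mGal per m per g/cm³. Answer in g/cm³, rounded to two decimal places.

Δg_obs = 979553.82 − 979588.41 = -34.59 mGal over Δh = 755.7 − 602.0 = 153.7 m
Equal Bouguer anomalies ⇒ Δg_obs + (0.3086 − 0.04193ρ)·Δh = 0
0.3086 − 0.04193ρ = −Δg_obs/Δh = 0.22505
ρ = (0.3086 − 0.22505) / 0.04193 = 1.99 g/cm³

1.99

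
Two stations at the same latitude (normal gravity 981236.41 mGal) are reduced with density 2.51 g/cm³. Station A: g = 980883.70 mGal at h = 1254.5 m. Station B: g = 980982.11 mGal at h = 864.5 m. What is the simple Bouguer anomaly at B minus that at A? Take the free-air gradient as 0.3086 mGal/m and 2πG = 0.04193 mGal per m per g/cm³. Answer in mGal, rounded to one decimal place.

19.1

Δg_SB(A) = 980883.70 − 981236.41 + 0.3086×1254.5 − 0.04193×2.51×1254.5 = -97.60 mGal
Δg_SB(B) = 980982.11 − 981236.41 + 0.3086×864.5 − 0.04193×2.51×864.5 = -78.50 mGal
Difference = -78.50 − (-97.60) = 19.10 mGal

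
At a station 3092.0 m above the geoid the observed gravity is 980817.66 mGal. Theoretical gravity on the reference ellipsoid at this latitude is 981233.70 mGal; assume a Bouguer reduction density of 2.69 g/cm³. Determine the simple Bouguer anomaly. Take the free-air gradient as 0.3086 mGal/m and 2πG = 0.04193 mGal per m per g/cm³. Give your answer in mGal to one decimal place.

Free-air correction = 0.3086 × 3092.0 = 954.19 mGal
Free-air anomaly = 980817.66 − 981233.70 + (954.19) = 538.15 mGal
Bouguer slab correction = 0.04193 × 2.69 × 3092.0 = 348.75 mGal
Simple Bouguer anomaly = 538.15 − (348.75) = 189.40 mGal

189.4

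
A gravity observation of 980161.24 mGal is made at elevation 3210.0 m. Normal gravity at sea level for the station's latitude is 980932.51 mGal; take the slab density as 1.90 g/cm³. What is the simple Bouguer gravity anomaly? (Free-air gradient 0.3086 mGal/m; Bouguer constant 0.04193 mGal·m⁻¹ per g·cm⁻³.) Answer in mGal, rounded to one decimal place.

Free-air correction = 0.3086 × 3210.0 = 990.61 mGal
Free-air anomaly = 980161.24 − 980932.51 + (990.61) = 219.34 mGal
Bouguer slab correction = 0.04193 × 1.90 × 3210.0 = 255.73 mGal
Simple Bouguer anomaly = 219.34 − (255.73) = -36.39 mGal

-36.4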